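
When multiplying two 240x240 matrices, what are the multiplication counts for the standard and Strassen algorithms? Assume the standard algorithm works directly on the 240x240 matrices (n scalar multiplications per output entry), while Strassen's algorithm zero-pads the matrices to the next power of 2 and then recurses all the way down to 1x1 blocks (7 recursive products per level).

Matrix multiplication for 240x240 matrices:

Strassen's algorithm requires power-of-2 dimensions. Pad 240x240 to 256x256 (next power of 2).

Standard algorithm: 240^3 = 13824000 multiplications
Strassen's algorithm: 7^(log2(256)) = 7^8 = 5764801 multiplications
Savings: 13824000 - 5764801 = 8059199 multiplications

Standard: 13824000 multiplications (240^3). Strassen: 5764801 multiplications (7^8, after padding to 256x256). Strassen reduces 8 recursive multiplications to 7 at each level.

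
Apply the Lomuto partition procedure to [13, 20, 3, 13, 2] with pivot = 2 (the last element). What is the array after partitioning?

Lomuto partition with pivot = 2:

Initial array: [13, 20, 3, 13, 2]

arr[0]=13 > 2: no swap
arr[1]=20 > 2: no swap
arr[2]=3 > 2: no swap
arr[3]=13 > 2: no swap

Place pivot at position 0: [2, 20, 3, 13, 13]
Pivot position: 0

After partitioning with pivot 2, the array becomes [2, 20, 3, 13, 13]. The pivot is placed at index 0. All elements to the left of the pivot are <= 2, and all elements to the right are > 2.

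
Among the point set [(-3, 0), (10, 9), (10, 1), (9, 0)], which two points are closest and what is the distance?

Computing all pairwise distances among 4 points:

d((-3, 0), (10, 9)) = 15.8114
d((-3, 0), (10, 1)) = 13.0384
d((-3, 0), (9, 0)) = 12.0
d((10, 9), (10, 1)) = 8.0
d((10, 9), (9, 0)) = 9.0554
d((10, 1), (9, 0)) = 1.4142 <-- minimum

Closest pair: (10, 1) and (9, 0) with distance 1.4142

The closest pair is (10, 1) and (9, 0) with Euclidean distance 1.4142. For 4 points, brute-force pairwise comparison is shown above. For large n, the divide-and-conquer algorithm (sort by x, recurse on halves, check the dividing strip) achieves O(n log n).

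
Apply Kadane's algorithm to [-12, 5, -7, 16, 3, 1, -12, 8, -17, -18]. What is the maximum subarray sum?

Using Kadane's algorithm on [-12, 5, -7, 16, 3, 1, -12, 8, -17, -18]:

Scanning through the array:
Position 1 (value 5): max_ending_here = 5, max_so_far = 5
Position 2 (value -7): max_ending_here = -2, max_so_far = 5
Position 3 (value 16): max_ending_here = 16, max_so_far = 16
Position 4 (value 3): max_ending_here = 19, max_so_far = 19
Position 5 (value 1): max_ending_here = 20, max_so_far = 20
Position 6 (value -12): max_ending_here = 8, max_so_far = 20
Position 7 (value 8): max_ending_here = 16, max_so_far = 20
Position 8 (value -17): max_ending_here = -1, max_so_far = 20
Position 9 (value -18): max_ending_here = -18, max_so_far = 20

Maximum subarray: [16, 3, 1]
Maximum sum: 20

The maximum subarray is [16, 3, 1] with sum 20. This subarray runs from index 3 to index 5.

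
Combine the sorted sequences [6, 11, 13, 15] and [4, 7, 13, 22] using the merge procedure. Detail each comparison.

Merging process:

Compare 6 vs 4: take 4 from right. Merged: [4]
Compare 6 vs 7: take 6 from left. Merged: [4, 6]
Compare 11 vs 7: take 7 from right. Merged: [4, 6, 7]
Compare 11 vs 13: take 11 from left. Merged: [4, 6, 7, 11]
Compare 13 vs 13: take 13 from left. Merged: [4, 6, 7, 11, 13]
Compare 15 vs 13: take 13 from right. Merged: [4, 6, 7, 11, 13, 13]
Compare 15 vs 22: take 15 from left. Merged: [4, 6, 7, 11, 13, 13, 15]
Append remaining from right: [22]. Merged: [4, 6, 7, 11, 13, 13, 15, 22]

Final merged array: [4, 6, 7, 11, 13, 13, 15, 22]
Total comparisons: 7

The merged array is [4, 6, 7, 11, 13, 13, 15, 22], requiring 7 comparisons. The merge step runs in O(n) time where n is the total number of elements.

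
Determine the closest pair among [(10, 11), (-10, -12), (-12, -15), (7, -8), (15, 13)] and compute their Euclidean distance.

Computing all pairwise distances among 5 points:

d((10, 11), (-10, -12)) = 30.4795
d((10, 11), (-12, -15)) = 34.0588
d((10, 11), (7, -8)) = 19.2354
d((10, 11), (15, 13)) = 5.3852
d((-10, -12), (-12, -15)) = 3.6056 <-- minimum
d((-10, -12), (7, -8)) = 17.4642
d((-10, -12), (15, 13)) = 35.3553
d((-12, -15), (7, -8)) = 20.2485
d((-12, -15), (15, 13)) = 38.8973
d((7, -8), (15, 13)) = 22.4722

Closest pair: (-10, -12) and (-12, -15) with distance 3.6056

The closest pair is (-10, -12) and (-12, -15) with Euclidean distance 3.6056. For 5 points, brute-force pairwise comparison is shown above. For large n, the divide-and-conquer algorithm (sort by x, recurse on halves, check the dividing strip) achieves O(n log n).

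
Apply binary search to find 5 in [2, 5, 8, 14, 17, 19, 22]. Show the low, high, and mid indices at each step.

Binary search for 5 in [2, 5, 8, 14, 17, 19, 22]:

lo=0, hi=6, mid=3, arr[mid]=14 -> 14 > 5, search left half
lo=0, hi=2, mid=1, arr[mid]=5 -> Found target at index 1!

Binary search finds 5 at index 1 after 2 comparisons. The search repeatedly halves the search space by comparing with the middle element.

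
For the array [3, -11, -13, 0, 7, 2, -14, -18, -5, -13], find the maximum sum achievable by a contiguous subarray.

Using Kadane's algorithm on [3, -11, -13, 0, 7, 2, -14, -18, -5, -13]:

Scanning through the array:
Position 1 (value -11): max_ending_here = -8, max_so_far = 3
Position 2 (value -13): max_ending_here = -13, max_so_far = 3
Position 3 (value 0): max_ending_here = 0, max_so_far = 3
Position 4 (value 7): max_ending_here = 7, max_so_far = 7
Position 5 (value 2): max_ending_here = 9, max_so_far = 9
Position 6 (value -14): max_ending_here = -5, max_so_far = 9
Position 7 (value -18): max_ending_here = -18, max_so_far = 9
Position 8 (value -5): max_ending_here = -5, max_so_far = 9
Position 9 (value -13): max_ending_here = -13, max_so_far = 9

Maximum subarray: [0, 7, 2]
Maximum sum: 9

The maximum subarray is [0, 7, 2] with sum 9. This subarray runs from index 3 to index 5.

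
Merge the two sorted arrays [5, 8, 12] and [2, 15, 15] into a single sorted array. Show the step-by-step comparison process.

Merging process:

Compare 5 vs 2: take 2 from right. Merged: [2]
Compare 5 vs 15: take 5 from left. Merged: [2, 5]
Compare 8 vs 15: take 8 from left. Merged: [2, 5, 8]
Compare 12 vs 15: take 12 from left. Merged: [2, 5, 8, 12]
Append remaining from right: [15, 15]. Merged: [2, 5, 8, 12, 15, 15]

Final merged array: [2, 5, 8, 12, 15, 15]
Total comparisons: 4

The merged array is [2, 5, 8, 12, 15, 15], requiring 4 comparisons. The merge step runs in O(n) time where n is the total number of elements.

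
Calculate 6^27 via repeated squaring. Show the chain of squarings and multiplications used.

Computing 6^27 by squaring (build up from 6^1; each line after the first costs one multiplication):

6^1 = 6
6^2 = (6^1)^2 = 6^2 = 36
6^3 = 6 * 6^2 = 6 * 36 = 216
6^6 = (6^3)^2 = 216^2 = 46656
6^12 = (6^6)^2 = 46656^2 = 2176782336
6^13 = 6 * 6^12 = 6 * 2176782336 = 13060694016
6^26 = (6^13)^2 = 13060694016^2 = 170581728179578208256
6^27 = 6 * 6^26 = 6 * 170581728179578208256 = 1023490369077469249536

Result: 1023490369077469249536
Multiplications needed: 7 (7 lines after 6^1)

6^27 = 1023490369077469249536. Using exponentiation by squaring, this requires 7 multiplications. The key idea: if the exponent is even, square the half-power; if odd, multiply by the base once.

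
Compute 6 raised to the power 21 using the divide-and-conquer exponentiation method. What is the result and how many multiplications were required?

Computing 6^21 by squaring (build up from 6^1; each line after the first costs one multiplication):

6^1 = 6
6^2 = (6^1)^2 = 6^2 = 36
6^4 = (6^2)^2 = 36^2 = 1296
6^5 = 6 * 6^4 = 6 * 1296 = 7776
6^10 = (6^5)^2 = 7776^2 = 60466176
6^20 = (6^10)^2 = 60466176^2 = 3656158440062976
6^21 = 6 * 6^20 = 6 * 3656158440062976 = 21936950640377856

Result: 21936950640377856
Multiplications needed: 6 (6 lines after 6^1)

6^21 = 21936950640377856. Using exponentiation by squaring, this requires 6 multiplications. The key idea: if the exponent is even, square the half-power; if odd, multiply by the base once.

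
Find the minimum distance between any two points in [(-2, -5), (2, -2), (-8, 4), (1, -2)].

Computing all pairwise distances among 4 points:

d((-2, -5), (2, -2)) = 5.0
d((-2, -5), (-8, 4)) = 10.8167
d((-2, -5), (1, -2)) = 4.2426
d((2, -2), (-8, 4)) = 11.6619
d((2, -2), (1, -2)) = 1.0 <-- minimum
d((-8, 4), (1, -2)) = 10.8167

Closest pair: (2, -2) and (1, -2) with distance 1.0

The closest pair is (2, -2) and (1, -2) with Euclidean distance 1.0. For 4 points, brute-force pairwise comparison is shown above. For large n, the divide-and-conquer algorithm (sort by x, recurse on halves, check the dividing strip) achieves O(n log n).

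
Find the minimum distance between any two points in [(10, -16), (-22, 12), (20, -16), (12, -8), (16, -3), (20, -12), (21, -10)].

Computing all pairwise distances among 7 points:

d((10, -16), (-22, 12)) = 42.5206
d((10, -16), (20, -16)) = 10.0
d((10, -16), (12, -8)) = 8.2462
d((10, -16), (16, -3)) = 14.3178
d((10, -16), (20, -12)) = 10.7703
d((10, -16), (21, -10)) = 12.53
d((-22, 12), (20, -16)) = 50.4777
d((-22, 12), (12, -8)) = 39.4462
d((-22, 12), (16, -3)) = 40.8534
d((-22, 12), (20, -12)) = 48.3735
d((-22, 12), (21, -10)) = 48.3011
d((20, -16), (12, -8)) = 11.3137
d((20, -16), (16, -3)) = 13.6015
d((20, -16), (20, -12)) = 4.0
d((20, -16), (21, -10)) = 6.0828
d((12, -8), (16, -3)) = 6.4031
d((12, -8), (20, -12)) = 8.9443
d((12, -8), (21, -10)) = 9.2195
d((16, -3), (20, -12)) = 9.8489
d((16, -3), (21, -10)) = 8.6023
d((20, -12), (21, -10)) = 2.2361 <-- minimum

Closest pair: (20, -12) and (21, -10) with distance 2.2361

The closest pair is (20, -12) and (21, -10) with Euclidean distance 2.2361. For 7 points, brute-force pairwise comparison is shown above. For large n, the divide-and-conquer algorithm (sort by x, recurse on halves, check the dividing strip) achieves O(n log n).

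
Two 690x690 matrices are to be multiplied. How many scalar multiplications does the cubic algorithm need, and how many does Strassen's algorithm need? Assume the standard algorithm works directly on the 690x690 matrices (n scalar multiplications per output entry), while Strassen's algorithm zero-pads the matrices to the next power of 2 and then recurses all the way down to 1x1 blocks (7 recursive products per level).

Matrix multiplication for 690x690 matrices:

Strassen's algorithm requires power-of-2 dimensions. Pad 690x690 to 1024x1024 (next power of 2).

Standard algorithm: 690^3 = 328509000 multiplications
Strassen's algorithm: 7^(log2(1024)) = 7^10 = 282475249 multiplications
Savings: 328509000 - 282475249 = 46033751 multiplications

Standard: 328509000 multiplications (690^3). Strassen: 282475249 multiplications (7^10, after padding to 1024x1024). Strassen reduces 8 recursive multiplications to 7 at each level.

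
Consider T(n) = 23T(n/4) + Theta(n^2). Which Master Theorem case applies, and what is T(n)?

Master Theorem for T(n) = 23T(n/4) + O(n^2):

a = 23, b = 4, c = 2
log_b(a) = log_4(23) = 2.2618

Case 1: c = 2 < log_4(23) = 2.2618
T(n) = O(n^(log_4 23))

For T(n) = 23T(n/4) + O(n^2): log_4(23) = 2.2618. This is Case 1 of the Master Theorem (c < log_b(a), work dominated by leaves), giving O(n^(log_4 23)).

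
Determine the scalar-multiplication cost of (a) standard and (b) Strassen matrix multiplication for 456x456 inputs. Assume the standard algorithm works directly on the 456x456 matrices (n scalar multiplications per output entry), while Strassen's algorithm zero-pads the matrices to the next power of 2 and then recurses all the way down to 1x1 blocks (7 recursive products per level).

Matrix multiplication for 456x456 matrices:

Strassen's algorithm requires power-of-2 dimensions. Pad 456x456 to 512x512 (next power of 2).

Standard algorithm: 456^3 = 94818816 multiplications
Strassen's algorithm: 7^(log2(512)) = 7^9 = 40353607 multiplications
Savings: 94818816 - 40353607 = 54465209 multiplications

Standard: 94818816 multiplications (456^3). Strassen: 40353607 multiplications (7^9, after padding to 512x512). Strassen reduces 8 recursive multiplications to 7 at each level.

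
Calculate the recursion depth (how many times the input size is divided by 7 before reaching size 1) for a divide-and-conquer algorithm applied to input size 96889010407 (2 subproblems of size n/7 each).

For divide and conquer with division factor 7:

Problem sizes at each level:
Level 0: 96889010407
Level 1: 13841287201
Level 2: 1977326743
Level 3: 282475249
Level 4: 40353607
Level 5: 5764801
Level 6: 823543
Level 7: 117649
Level 8: 16807
Level 9: 2401
Level 10: 343
Level 11: 49
Level 12: 7
Level 13: 1

The root is level 0 and the size-1 base case is level 13 (the tree spans levels 0 through 13, i.e. 14 levels counting the root), so the depth is the number of divisions: log_7(96889010407) = 13

The recursion tree depth is log_7(96889010407) = 13. At each level, the problem size is divided by 7, so it takes 13 divisions to reduce to a base case of size 1. The algorithm makes 2 recursive calls at each level.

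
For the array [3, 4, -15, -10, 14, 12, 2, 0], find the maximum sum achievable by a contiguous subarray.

Using Kadane's algorithm on [3, 4, -15, -10, 14, 12, 2, 0]:

Scanning through the array:
Position 1 (value 4): max_ending_here = 7, max_so_far = 7
Position 2 (value -15): max_ending_here = -8, max_so_far = 7
Position 3 (value -10): max_ending_here = -10, max_so_far = 7
Position 4 (value 14): max_ending_here = 14, max_so_far = 14
Position 5 (value 12): max_ending_here = 26, max_so_far = 26
Position 6 (value 2): max_ending_here = 28, max_so_far = 28
Position 7 (value 0): max_ending_here = 28, max_so_far = 28

Maximum subarray: [14, 12, 2]
Maximum sum: 28

The maximum subarray is [14, 12, 2] with sum 28. This subarray runs from index 4 to index 6.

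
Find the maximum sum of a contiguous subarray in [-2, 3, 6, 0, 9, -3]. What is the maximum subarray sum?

Using Kadane's algorithm on [-2, 3, 6, 0, 9, -3]:

Scanning through the array:
Position 1 (value 3): max_ending_here = 3, max_so_far = 3
Position 2 (value 6): max_ending_here = 9, max_so_far = 9
Position 3 (value 0): max_ending_here = 9, max_so_far = 9
Position 4 (value 9): max_ending_here = 18, max_so_far = 18
Position 5 (value -3): max_ending_here = 15, max_so_far = 18

Maximum subarray: [3, 6, 0, 9]
Maximum sum: 18

The maximum subarray is [3, 6, 0, 9] with sum 18. This subarray runs from index 1 to index 4.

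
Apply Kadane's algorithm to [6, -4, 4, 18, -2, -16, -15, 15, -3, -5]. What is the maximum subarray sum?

Using Kadane's algorithm on [6, -4, 4, 18, -2, -16, -15, 15, -3, -5]:

Scanning through the array:
Position 1 (value -4): max_ending_here = 2, max_so_far = 6
Position 2 (value 4): max_ending_here = 6, max_so_far = 6
Position 3 (value 18): max_ending_here = 24, max_so_far = 24
Position 4 (value -2): max_ending_here = 22, max_so_far = 24
Position 5 (value -16): max_ending_here = 6, max_so_far = 24
Position 6 (value -15): max_ending_here = -9, max_so_far = 24
Position 7 (value 15): max_ending_here = 15, max_so_far = 24
Position 8 (value -3): max_ending_here = 12, max_so_far = 24
Position 9 (value -5): max_ending_here = 7, max_so_far = 24

Maximum subarray: [6, -4, 4, 18]
Maximum sum: 24

The maximum subarray is [6, -4, 4, 18] with sum 24. This subarray runs from index 0 to index 3.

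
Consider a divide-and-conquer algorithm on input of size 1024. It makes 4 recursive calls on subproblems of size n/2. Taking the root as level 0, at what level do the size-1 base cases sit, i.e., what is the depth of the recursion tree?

For divide and conquer with division factor 2:

Problem sizes at each level:
Level 0: 1024
Level 1: 512
Level 2: 256
Level 3: 128
Level 4: 64
Level 5: 32
Level 6: 16
Level 7: 8
Level 8: 4
Level 9: 2
Level 10: 1

The root is level 0 and the size-1 base case is level 10 (the tree spans levels 0 through 10, i.e. 11 levels counting the root), so the depth is the number of divisions: log_2(1024) = 10

The recursion tree depth is log_2(1024) = 10. At each level, the problem size is divided by 2, so it takes 10 divisions to reduce to a base case of size 1. The algorithm makes 4 recursive calls at each level.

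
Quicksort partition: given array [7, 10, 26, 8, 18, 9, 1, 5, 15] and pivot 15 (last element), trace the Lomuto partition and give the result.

Lomuto partition with pivot = 15:

Initial array: [7, 10, 26, 8, 18, 9, 1, 5, 15]

arr[0]=7 <= 15: swap with position 0, array becomes [7, 10, 26, 8, 18, 9, 1, 5, 15]
arr[1]=10 <= 15: swap with position 1, array becomes [7, 10, 26, 8, 18, 9, 1, 5, 15]
arr[2]=26 > 15: no swap
arr[3]=8 <= 15: swap with position 2, array becomes [7, 10, 8, 26, 18, 9, 1, 5, 15]
arr[4]=18 > 15: no swap
arr[5]=9 <= 15: swap with position 3, array becomes [7, 10, 8, 9, 18, 26, 1, 5, 15]
arr[6]=1 <= 15: swap with position 4, array becomes [7, 10, 8, 9, 1, 26, 18, 5, 15]
arr[7]=5 <= 15: swap with position 5, array becomes [7, 10, 8, 9, 1, 5, 18, 26, 15]

Place pivot at position 6: [7, 10, 8, 9, 1, 5, 15, 26, 18]
Pivot position: 6

After partitioning with pivot 15, the array becomes [7, 10, 8, 9, 1, 5, 15, 26, 18]. The pivot is placed at index 6. All elements to the left of the pivot are <= 15, and all elements to the right are > 15.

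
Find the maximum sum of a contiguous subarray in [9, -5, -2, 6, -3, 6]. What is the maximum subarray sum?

Using Kadane's algorithm on [9, -5, -2, 6, -3, 6]:

Scanning through the array:
Position 1 (value -5): max_ending_here = 4, max_so_far = 9
Position 2 (value -2): max_ending_here = 2, max_so_far = 9
Position 3 (value 6): max_ending_here = 8, max_so_far = 9
Position 4 (value -3): max_ending_here = 5, max_so_far = 9
Position 5 (value 6): max_ending_here = 11, max_so_far = 11

Maximum subarray: [9, -5, -2, 6, -3, 6]
Maximum sum: 11

The maximum subarray is [9, -5, -2, 6, -3, 6] with sum 11. This subarray runs from index 0 to index 5.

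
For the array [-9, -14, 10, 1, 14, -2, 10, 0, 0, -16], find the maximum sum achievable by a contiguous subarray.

Using Kadane's algorithm on [-9, -14, 10, 1, 14, -2, 10, 0, 0, -16]:

Scanning through the array:
Position 1 (value -14): max_ending_here = -14, max_so_far = -9
Position 2 (value 10): max_ending_here = 10, max_so_far = 10
Position 3 (value 1): max_ending_here = 11, max_so_far = 11
Position 4 (value 14): max_ending_here = 25, max_so_far = 25
Position 5 (value -2): max_ending_here = 23, max_so_far = 25
Position 6 (value 10): max_ending_here = 33, max_so_far = 33
Position 7 (value 0): max_ending_here = 33, max_so_far = 33
Position 8 (value 0): max_ending_here = 33, max_so_far = 33
Position 9 (value -16): max_ending_here = 17, max_so_far = 33

Maximum subarray: [10, 1, 14, -2, 10]
Maximum sum: 33

The maximum subarray is [10, 1, 14, -2, 10] with sum 33. This subarray runs from index 2 to index 6.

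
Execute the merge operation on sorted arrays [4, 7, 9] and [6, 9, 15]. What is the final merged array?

Merging process:

Compare 4 vs 6: take 4 from left. Merged: [4]
Compare 7 vs 6: take 6 from right. Merged: [4, 6]
Compare 7 vs 9: take 7 from left. Merged: [4, 6, 7]
Compare 9 vs 9: take 9 from left. Merged: [4, 6, 7, 9]
Append remaining from right: [9, 15]. Merged: [4, 6, 7, 9, 9, 15]

Final merged array: [4, 6, 7, 9, 9, 15]
Total comparisons: 4

The merged array is [4, 6, 7, 9, 9, 15], requiring 4 comparisons. The merge step runs in O(n) time where n is the total number of elements.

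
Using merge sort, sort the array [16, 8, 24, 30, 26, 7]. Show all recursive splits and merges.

Merge sort trace:

Split: [16, 8, 24, 30, 26, 7] -> [16, 8, 24] and [30, 26, 7]
  Split: [16, 8, 24] -> [16] and [8, 24]
    Split: [8, 24] -> [8] and [24]
    Merge: [8] + [24] -> [8, 24]
  Merge: [16] + [8, 24] -> [8, 16, 24]
  Split: [30, 26, 7] -> [30] and [26, 7]
    Split: [26, 7] -> [26] and [7]
    Merge: [26] + [7] -> [7, 26]
  Merge: [30] + [7, 26] -> [7, 26, 30]
Merge: [8, 16, 24] + [7, 26, 30] -> [7, 8, 16, 24, 26, 30]

Final sorted array: [7, 8, 16, 24, 26, 30]

The merge sort proceeds by recursively splitting the array and merging sorted halves.
After all merges, the sorted array is [7, 8, 16, 24, 26, 30].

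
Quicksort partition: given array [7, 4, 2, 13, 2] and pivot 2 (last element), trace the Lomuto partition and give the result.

Lomuto partition with pivot = 2:

Initial array: [7, 4, 2, 13, 2]

arr[0]=7 > 2: no swap
arr[1]=4 > 2: no swap
arr[2]=2 <= 2: swap with position 0, array becomes [2, 4, 7, 13, 2]
arr[3]=13 > 2: no swap

Place pivot at position 1: [2, 2, 7, 13, 4]
Pivot position: 1

After partitioning with pivot 2, the array becomes [2, 2, 7, 13, 4]. The pivot is placed at index 1. All elements to the left of the pivot are <= 2, and all elements to the right are > 2.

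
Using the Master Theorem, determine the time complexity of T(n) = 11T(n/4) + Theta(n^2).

Master Theorem for T(n) = 11T(n/4) + O(n^2):

a = 11, b = 4, c = 2
log_b(a) = log_4(11) = 1.7297

Case 3: c = 2 > log_4(11) = 1.7297
T(n) = O(n^2) = O(n^2)

For T(n) = 11T(n/4) + O(n^2): log_4(11) = 1.7297. This is Case 3 of the Master Theorem (c > log_b(a), work dominated by root), giving O(n^2).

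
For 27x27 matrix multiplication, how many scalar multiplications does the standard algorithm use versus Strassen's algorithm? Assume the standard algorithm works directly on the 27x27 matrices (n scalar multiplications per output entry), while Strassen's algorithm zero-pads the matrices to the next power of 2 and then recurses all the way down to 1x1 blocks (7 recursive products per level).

Matrix multiplication for 27x27 matrices:

Strassen's algorithm requires power-of-2 dimensions. Pad 27x27 to 32x32 (next power of 2).

Standard algorithm: 27^3 = 19683 multiplications
Strassen's algorithm: 7^(log2(32)) = 7^5 = 16807 multiplications
Savings: 19683 - 16807 = 2876 multiplications

Standard: 19683 multiplications (27^3). Strassen: 16807 multiplications (7^5, after padding to 32x32). Strassen reduces 8 recursive multiplications to 7 at each level.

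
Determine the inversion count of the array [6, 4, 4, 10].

Finding inversions in [6, 4, 4, 10]:

(0, 1): arr[0]=6 > arr[1]=4
(0, 2): arr[0]=6 > arr[2]=4

Total inversions: 2

The array has 2 inversion(s): (0,1), (0,2). Each pair (i,j) satisfies i < j and arr[i] > arr[j].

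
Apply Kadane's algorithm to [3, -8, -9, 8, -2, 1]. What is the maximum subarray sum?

Using Kadane's algorithm on [3, -8, -9, 8, -2, 1]:

Scanning through the array:
Position 1 (value -8): max_ending_here = -5, max_so_far = 3
Position 2 (value -9): max_ending_here = -9, max_so_far = 3
Position 3 (value 8): max_ending_here = 8, max_so_far = 8
Position 4 (value -2): max_ending_here = 6, max_so_far = 8
Position 5 (value 1): max_ending_here = 7, max_so_far = 8

Maximum subarray: [8]
Maximum sum: 8

The maximum subarray is [8] with sum 8. This subarray runs from index 3 to index 3.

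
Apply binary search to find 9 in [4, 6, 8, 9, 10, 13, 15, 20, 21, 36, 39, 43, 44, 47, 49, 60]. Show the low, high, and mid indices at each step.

Binary search for 9 in [4, 6, 8, 9, 10, 13, 15, 20, 21, 36, 39, 43, 44, 47, 49, 60]:

lo=0, hi=15, mid=7, arr[mid]=20 -> 20 > 9, search left half
lo=0, hi=6, mid=3, arr[mid]=9 -> Found target at index 3!

Binary search finds 9 at index 3 after 2 comparisons. The search repeatedly halves the search space by comparing with the middle element.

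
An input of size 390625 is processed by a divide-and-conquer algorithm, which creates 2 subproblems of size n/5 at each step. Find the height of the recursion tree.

For divide and conquer with division factor 5:

Problem sizes at each level:
Level 0: 390625
Level 1: 78125
Level 2: 15625
Level 3: 3125
Level 4: 625
Level 5: 125
Level 6: 25
Level 7: 5
Level 8: 1

The root is level 0 and the size-1 base case is level 8 (the tree spans levels 0 through 8, i.e. 9 levels counting the root), so the depth is the number of divisions: log_5(390625) = 8

The recursion tree depth is log_5(390625) = 8. At each level, the problem size is divided by 5, so it takes 8 divisions to reduce to a base case of size 1. The algorithm makes 2 recursive calls at each level.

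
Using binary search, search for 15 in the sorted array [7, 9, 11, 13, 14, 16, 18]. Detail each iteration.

Binary search for 15 in [7, 9, 11, 13, 14, 16, 18]:

lo=0, hi=6, mid=3, arr[mid]=13 -> 13 < 15, search right half
lo=4, hi=6, mid=5, arr[mid]=16 -> 16 > 15, search left half
lo=4, hi=4, mid=4, arr[mid]=14 -> 14 < 15, search right half
lo=5 > hi=4, target 15 not found

Binary search determines that 15 is not in the array after 3 comparisons. The search space was exhausted without finding the target.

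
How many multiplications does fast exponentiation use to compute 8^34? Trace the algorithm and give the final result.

Computing 8^34 by squaring (build up from 8^1; each line after the first costs one multiplication):

8^1 = 8
8^2 = (8^1)^2 = 8^2 = 64
8^4 = (8^2)^2 = 64^2 = 4096
8^8 = (8^4)^2 = 4096^2 = 16777216
8^16 = (8^8)^2 = 16777216^2 = 281474976710656
8^17 = 8 * 8^16 = 8 * 281474976710656 = 2251799813685248
8^34 = (8^17)^2 = 2251799813685248^2 = 5070602400912917605986812821504

Result: 5070602400912917605986812821504
Multiplications needed: 6 (6 lines after 8^1)

8^34 = 5070602400912917605986812821504. Using exponentiation by squaring, this requires 6 multiplications. The key idea: if the exponent is even, square the half-power; if odd, multiply by the base once.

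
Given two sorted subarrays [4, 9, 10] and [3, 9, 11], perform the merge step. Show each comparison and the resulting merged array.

Merging process:

Compare 4 vs 3: take 3 from right. Merged: [3]
Compare 4 vs 9: take 4 from left. Merged: [3, 4]
Compare 9 vs 9: take 9 from left. Merged: [3, 4, 9]
Compare 10 vs 9: take 9 from right. Merged: [3, 4, 9, 9]
Compare 10 vs 11: take 10 from left. Merged: [3, 4, 9, 9, 10]
Append remaining from right: [11]. Merged: [3, 4, 9, 9, 10, 11]

Final merged array: [3, 4, 9, 9, 10, 11]
Total comparisons: 5

The merged array is [3, 4, 9, 9, 10, 11], requiring 5 comparisons. The merge step runs in O(n) time where n is the total number of elements.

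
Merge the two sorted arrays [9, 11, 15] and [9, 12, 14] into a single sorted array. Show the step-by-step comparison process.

Merging process:

Compare 9 vs 9: take 9 from left. Merged: [9]
Compare 11 vs 9: take 9 from right. Merged: [9, 9]
Compare 11 vs 12: take 11 from left. Merged: [9, 9, 11]
Compare 15 vs 12: take 12 from right. Merged: [9, 9, 11, 12]
Compare 15 vs 14: take 14 from right. Merged: [9, 9, 11, 12, 14]
Append remaining from left: [15]. Merged: [9, 9, 11, 12, 14, 15]

Final merged array: [9, 9, 11, 12, 14, 15]
Total comparisons: 5

The merged array is [9, 9, 11, 12, 14, 15], requiring 5 comparisons. The merge step runs in O(n) time where n is the total number of elements.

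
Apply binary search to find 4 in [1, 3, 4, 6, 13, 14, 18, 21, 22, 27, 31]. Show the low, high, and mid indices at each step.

Binary search for 4 in [1, 3, 4, 6, 13, 14, 18, 21, 22, 27, 31]:

lo=0, hi=10, mid=5, arr[mid]=14 -> 14 > 4, search left half
lo=0, hi=4, mid=2, arr[mid]=4 -> Found target at index 2!

Binary search finds 4 at index 2 after 2 comparisons. The search repeatedly halves the search space by comparing with the middle element.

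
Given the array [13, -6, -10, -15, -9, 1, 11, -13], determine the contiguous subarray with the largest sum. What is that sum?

Using Kadane's algorithm on [13, -6, -10, -15, -9, 1, 11, -13]:

Scanning through the array:
Position 1 (value -6): max_ending_here = 7, max_so_far = 13
Position 2 (value -10): max_ending_here = -3, max_so_far = 13
Position 3 (value -15): max_ending_here = -15, max_so_far = 13
Position 4 (value -9): max_ending_here = -9, max_so_far = 13
Position 5 (value 1): max_ending_here = 1, max_so_far = 13
Position 6 (value 11): max_ending_here = 12, max_so_far = 13
Position 7 (value -13): max_ending_here = -1, max_so_far = 13

Maximum subarray: [13]
Maximum sum: 13

The maximum subarray is [13] with sum 13. This subarray runs from index 0 to index 0.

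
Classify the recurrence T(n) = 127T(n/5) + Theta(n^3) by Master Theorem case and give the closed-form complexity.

Master Theorem for T(n) = 127T(n/5) + O(n^3):

a = 127, b = 5, c = 3
log_b(a) = log_5(127) = 3.0099

Case 1: c = 3 < log_5(127) = 3.0099
T(n) = O(n^(log_5 127))

For T(n) = 127T(n/5) + O(n^3): log_5(127) = 3.0099. This is Case 1 of the Master Theorem (c < log_b(a), work dominated by leaves), giving O(n^(log_5 127)).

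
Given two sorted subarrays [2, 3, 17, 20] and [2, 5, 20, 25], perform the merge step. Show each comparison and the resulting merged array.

Merging process:

Compare 2 vs 2: take 2 from left. Merged: [2]
Compare 3 vs 2: take 2 from right. Merged: [2, 2]
Compare 3 vs 5: take 3 from left. Merged: [2, 2, 3]
Compare 17 vs 5: take 5 from right. Merged: [2, 2, 3, 5]
Compare 17 vs 20: take 17 from left. Merged: [2, 2, 3, 5, 17]
Compare 20 vs 20: take 20 from left. Merged: [2, 2, 3, 5, 17, 20]
Append remaining from right: [20, 25]. Merged: [2, 2, 3, 5, 17, 20, 20, 25]

Final merged array: [2, 2, 3, 5, 17, 20, 20, 25]
Total comparisons: 6

The merged array is [2, 2, 3, 5, 17, 20, 20, 25], requiring 6 comparisons. The merge step runs in O(n) time where n is the total number of elements.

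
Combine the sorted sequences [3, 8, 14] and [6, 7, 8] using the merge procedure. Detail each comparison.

Merging process:

Compare 3 vs 6: take 3 from left. Merged: [3]
Compare 8 vs 6: take 6 from right. Merged: [3, 6]
Compare 8 vs 7: take 7 from right. Merged: [3, 6, 7]
Compare 8 vs 8: take 8 from left. Merged: [3, 6, 7, 8]
Compare 14 vs 8: take 8 from right. Merged: [3, 6, 7, 8, 8]
Append remaining from left: [14]. Merged: [3, 6, 7, 8, 8, 14]

Final merged array: [3, 6, 7, 8, 8, 14]
Total comparisons: 5

The merged array is [3, 6, 7, 8, 8, 14], requiring 5 comparisons. The merge step runs in O(n) time where n is the total number of elements.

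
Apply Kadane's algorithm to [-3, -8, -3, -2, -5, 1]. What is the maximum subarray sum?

Using Kadane's algorithm on [-3, -8, -3, -2, -5, 1]:

Scanning through the array:
Position 1 (value -8): max_ending_here = -8, max_so_far = -3
Position 2 (value -3): max_ending_here = -3, max_so_far = -3
Position 3 (value -2): max_ending_here = -2, max_so_far = -2
Position 4 (value -5): max_ending_here = -5, max_so_far = -2
Position 5 (value 1): max_ending_here = 1, max_so_far = 1

Maximum subarray: [1]
Maximum sum: 1

The maximum subarray is [1] with sum 1. This subarray runs from index 5 to index 5.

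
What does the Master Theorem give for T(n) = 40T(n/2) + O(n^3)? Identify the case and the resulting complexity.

Master Theorem for T(n) = 40T(n/2) + O(n^3):

a = 40, b = 2, c = 3
log_b(a) = log_2(40) = 5.3219

Case 1: c = 3 < log_2(40) = 5.3219
T(n) = O(n^(log_2 40))

For T(n) = 40T(n/2) + O(n^3): log_2(40) = 5.3219. This is Case 1 of the Master Theorem (c < log_b(a), work dominated by leaves), giving O(n^(log_2 40)).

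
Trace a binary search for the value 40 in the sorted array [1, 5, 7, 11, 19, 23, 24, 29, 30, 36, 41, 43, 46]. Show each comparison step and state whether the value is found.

Binary search for 40 in [1, 5, 7, 11, 19, 23, 24, 29, 30, 36, 41, 43, 46]:

lo=0, hi=12, mid=6, arr[mid]=24 -> 24 < 40, search right half
lo=7, hi=12, mid=9, arr[mid]=36 -> 36 < 40, search right half
lo=10, hi=12, mid=11, arr[mid]=43 -> 43 > 40, search left half
lo=10, hi=10, mid=10, arr[mid]=41 -> 41 > 40, search left half
lo=10 > hi=9, target 40 not found

Binary search determines that 40 is not in the array after 4 comparisons. The search space was exhausted without finding the target.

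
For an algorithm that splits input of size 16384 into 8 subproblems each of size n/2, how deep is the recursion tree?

For divide and conquer with division factor 2:

Problem sizes at each level:
Level 0: 16384
Level 1: 8192
Level 2: 4096
Level 3: 2048
Level 4: 1024
Level 5: 512
Level 6: 256
Level 7: 128
Level 8: 64
Level 9: 32
Level 10: 16
Level 11: 8
Level 12: 4
Level 13: 2
Level 14: 1

The root is level 0 and the size-1 base case is level 14 (the tree spans levels 0 through 14, i.e. 15 levels counting the root), so the depth is the number of divisions: log_2(16384) = 14

The recursion tree depth is log_2(16384) = 14. At each level, the problem size is divided by 2, so it takes 14 divisions to reduce to a base case of size 1. The algorithm makes 8 recursive calls at each level.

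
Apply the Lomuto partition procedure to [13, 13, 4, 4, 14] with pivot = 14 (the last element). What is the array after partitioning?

Lomuto partition with pivot = 14:

Initial array: [13, 13, 4, 4, 14]

arr[0]=13 <= 14: swap with position 0, array becomes [13, 13, 4, 4, 14]
arr[1]=13 <= 14: swap with position 1, array becomes [13, 13, 4, 4, 14]
arr[2]=4 <= 14: swap with position 2, array becomes [13, 13, 4, 4, 14]
arr[3]=4 <= 14: swap with position 3, array becomes [13, 13, 4, 4, 14]

Place pivot at position 4: [13, 13, 4, 4, 14]
Pivot position: 4

After partitioning with pivot 14, the array becomes [13, 13, 4, 4, 14]. The pivot is placed at index 4. All elements to the left of the pivot are <= 14, and all elements to the right are > 14.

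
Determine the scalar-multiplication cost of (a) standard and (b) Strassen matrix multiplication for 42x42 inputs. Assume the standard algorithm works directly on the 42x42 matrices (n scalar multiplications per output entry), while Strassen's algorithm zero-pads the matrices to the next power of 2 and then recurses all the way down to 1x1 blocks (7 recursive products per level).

Matrix multiplication for 42x42 matrices:

Strassen's algorithm requires power-of-2 dimensions. Pad 42x42 to 64x64 (next power of 2).

Standard algorithm: 42^3 = 74088 multiplications
Strassen's algorithm: 7^(log2(64)) = 7^6 = 117649 multiplications
Difference: 74088 - 117649 = -43561 (Strassen uses MORE here due to padding overhead — for small or just-over-power-of-2 n, padding can outweigh the per-level savings)

Standard: 74088 multiplications (42^3). Strassen: 117649 multiplications (7^6, after padding to 64x64). Strassen reduces 8 recursive multiplications to 7 at each level.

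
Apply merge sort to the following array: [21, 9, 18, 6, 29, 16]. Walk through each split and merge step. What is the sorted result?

Merge sort trace:

Split: [21, 9, 18, 6, 29, 16] -> [21, 9, 18] and [6, 29, 16]
  Split: [21, 9, 18] -> [21] and [9, 18]
    Split: [9, 18] -> [9] and [18]
    Merge: [9] + [18] -> [9, 18]
  Merge: [21] + [9, 18] -> [9, 18, 21]
  Split: [6, 29, 16] -> [6] and [29, 16]
    Split: [29, 16] -> [29] and [16]
    Merge: [29] + [16] -> [16, 29]
  Merge: [6] + [16, 29] -> [6, 16, 29]
Merge: [9, 18, 21] + [6, 16, 29] -> [6, 9, 16, 18, 21, 29]

Final sorted array: [6, 9, 16, 18, 21, 29]

The merge sort proceeds by recursively splitting the array and merging sorted halves.
After all merges, the sorted array is [6, 9, 16, 18, 21, 29].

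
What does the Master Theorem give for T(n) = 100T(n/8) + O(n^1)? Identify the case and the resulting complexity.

Master Theorem for T(n) = 100T(n/8) + O(n^1):

a = 100, b = 8, c = 1
log_b(a) = log_8(100) = 2.2146

Case 1: c = 1 < log_8(100) = 2.2146
T(n) = O(n^(log_8 100))

For T(n) = 100T(n/8) + O(n^1): log_8(100) = 2.2146. This is Case 1 of the Master Theorem (c < log_b(a), work dominated by leaves), giving O(n^(log_8 100)).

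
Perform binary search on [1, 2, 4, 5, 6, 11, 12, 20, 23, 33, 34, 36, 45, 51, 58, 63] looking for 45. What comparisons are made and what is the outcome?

Binary search for 45 in [1, 2, 4, 5, 6, 11, 12, 20, 23, 33, 34, 36, 45, 51, 58, 63]:

lo=0, hi=15, mid=7, arr[mid]=20 -> 20 < 45, search right half
lo=8, hi=15, mid=11, arr[mid]=36 -> 36 < 45, search right half
lo=12, hi=15, mid=13, arr[mid]=51 -> 51 > 45, search left half
lo=12, hi=12, mid=12, arr[mid]=45 -> Found target at index 12!

Binary search finds 45 at index 12 after 4 comparisons. The search repeatedly halves the search space by comparing with the middle element.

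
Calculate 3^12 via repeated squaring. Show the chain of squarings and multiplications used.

Computing 3^12 by squaring (build up from 3^1; each line after the first costs one multiplication):

3^1 = 3
3^2 = (3^1)^2 = 3^2 = 9
3^3 = 3 * 3^2 = 3 * 9 = 27
3^6 = (3^3)^2 = 27^2 = 729
3^12 = (3^6)^2 = 729^2 = 531441

Result: 531441
Multiplications needed: 4 (4 lines after 3^1)

3^12 = 531441. Using exponentiation by squaring, this requires 4 multiplications. The key idea: if the exponent is even, square the half-power; if odd, multiply by the base once.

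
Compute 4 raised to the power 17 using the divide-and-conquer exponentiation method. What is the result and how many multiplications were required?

Computing 4^17 by squaring (build up from 4^1; each line after the first costs one multiplication):

4^1 = 4
4^2 = (4^1)^2 = 4^2 = 16
4^4 = (4^2)^2 = 16^2 = 256
4^8 = (4^4)^2 = 256^2 = 65536
4^16 = (4^8)^2 = 65536^2 = 4294967296
4^17 = 4 * 4^16 = 4 * 4294967296 = 17179869184

Result: 17179869184
Multiplications needed: 5 (5 lines after 4^1)

4^17 = 17179869184. Using exponentiation by squaring, this requires 5 multiplications. The key idea: if the exponent is even, square the half-power; if odd, multiply by the base once.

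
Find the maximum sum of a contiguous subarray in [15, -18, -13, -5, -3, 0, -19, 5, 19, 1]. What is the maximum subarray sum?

Using Kadane's algorithm on [15, -18, -13, -5, -3, 0, -19, 5, 19, 1]:

Scanning through the array:
Position 1 (value -18): max_ending_here = -3, max_so_far = 15
Position 2 (value -13): max_ending_here = -13, max_so_far = 15
Position 3 (value -5): max_ending_here = -5, max_so_far = 15
Position 4 (value -3): max_ending_here = -3, max_so_far = 15
Position 5 (value 0): max_ending_here = 0, max_so_far = 15
Position 6 (value -19): max_ending_here = -19, max_so_far = 15
Position 7 (value 5): max_ending_here = 5, max_so_far = 15
Position 8 (value 19): max_ending_here = 24, max_so_far = 24
Position 9 (value 1): max_ending_here = 25, max_so_far = 25

Maximum subarray: [5, 19, 1]
Maximum sum: 25

The maximum subarray is [5, 19, 1] with sum 25. This subarray runs from index 7 to index 9.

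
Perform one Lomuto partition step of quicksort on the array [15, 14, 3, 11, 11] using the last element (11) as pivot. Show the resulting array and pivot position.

Lomuto partition with pivot = 11:

Initial array: [15, 14, 3, 11, 11]

arr[0]=15 > 11: no swap
arr[1]=14 > 11: no swap
arr[2]=3 <= 11: swap with position 0, array becomes [3, 14, 15, 11, 11]
arr[3]=11 <= 11: swap with position 1, array becomes [3, 11, 15, 14, 11]

Place pivot at position 2: [3, 11, 11, 14, 15]
Pivot position: 2

After partitioning with pivot 11, the array becomes [3, 11, 11, 14, 15]. The pivot is placed at index 2. All elements to the left of the pivot are <= 11, and all elements to the right are > 11.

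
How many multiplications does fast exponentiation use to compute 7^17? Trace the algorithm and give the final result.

Computing 7^17 by squaring (build up from 7^1; each line after the first costs one multiplication):

7^1 = 7
7^2 = (7^1)^2 = 7^2 = 49
7^4 = (7^2)^2 = 49^2 = 2401
7^8 = (7^4)^2 = 2401^2 = 5764801
7^16 = (7^8)^2 = 5764801^2 = 33232930569601
7^17 = 7 * 7^16 = 7 * 33232930569601 = 232630513987207

Result: 232630513987207
Multiplications needed: 5 (5 lines after 7^1)

7^17 = 232630513987207. Using exponentiation by squaring, this requires 5 multiplications. The key idea: if the exponent is even, square the half-power; if odd, multiply by the base once.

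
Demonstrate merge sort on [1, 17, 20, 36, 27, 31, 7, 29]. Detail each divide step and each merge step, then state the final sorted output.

Merge sort trace:

Split: [1, 17, 20, 36, 27, 31, 7, 29] -> [1, 17, 20, 36] and [27, 31, 7, 29]
  Split: [1, 17, 20, 36] -> [1, 17] and [20, 36]
    Split: [1, 17] -> [1] and [17]
    Merge: [1] + [17] -> [1, 17]
    Split: [20, 36] -> [20] and [36]
    Merge: [20] + [36] -> [20, 36]
  Merge: [1, 17] + [20, 36] -> [1, 17, 20, 36]
  Split: [27, 31, 7, 29] -> [27, 31] and [7, 29]
    Split: [27, 31] -> [27] and [31]
    Merge: [27] + [31] -> [27, 31]
    Split: [7, 29] -> [7] and [29]
    Merge: [7] + [29] -> [7, 29]
  Merge: [27, 31] + [7, 29] -> [7, 27, 29, 31]
Merge: [1, 17, 20, 36] + [7, 27, 29, 31] -> [1, 7, 17, 20, 27, 29, 31, 36]

Final sorted array: [1, 7, 17, 20, 27, 29, 31, 36]

The merge sort proceeds by recursively splitting the array and merging sorted halves.
After all merges, the sorted array is [1, 7, 17, 20, 27, 29, 31, 36].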